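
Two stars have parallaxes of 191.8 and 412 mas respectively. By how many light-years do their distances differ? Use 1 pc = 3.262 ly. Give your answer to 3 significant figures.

d_A = 1/0.1918″ = 5.2138 pc; d_B = 1/0.4120″ = 2.4272 pc.
|d_B − d_A| = |2.4272 − 5.2138| = 2.7866 pc = 2.7866 × 3.262 ly = 9.0899 ly.

9.09 ly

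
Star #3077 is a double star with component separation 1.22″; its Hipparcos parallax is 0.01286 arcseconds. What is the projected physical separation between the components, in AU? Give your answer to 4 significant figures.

d = 1/p = 1/0.01286″ = 77.76 pc.
At distance d (pc), an angle of θ arcsec spans θ·d AU: s = 1.22 × 77.76 = 94.867 AU.

94.87 AU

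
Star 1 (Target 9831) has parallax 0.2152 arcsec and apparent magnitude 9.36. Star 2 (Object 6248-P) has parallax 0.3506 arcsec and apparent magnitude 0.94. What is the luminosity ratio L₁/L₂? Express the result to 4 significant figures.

d₁ = 1/p₁ = 1/0.2152″ = 4.6468 pc; d₂ = 1/p₂ = 1/0.3506″ = 2.8523 pc.
M₁ = m₁ − 5 log₁₀ d₁ + 5 = 9.36 − 3.3358 + 5 = 11.0242.
M₂ = 0.94 − 2.2760 + 5 = 3.6640.
L₁/L₂ = 10^(0.4(M₂ − M₁)) = 10^(0.4 × (-7.3602)) = 10^(-2.94408) = 0.0011374.

L₁/L₂ = 0.001137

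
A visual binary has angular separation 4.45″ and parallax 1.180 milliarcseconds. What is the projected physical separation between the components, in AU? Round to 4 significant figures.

d = 1/p = 1/0.001180″ = 847.46 pc.
At distance d (pc), an angle of θ arcsec spans θ·d AU: s = 4.45 × 847.46 = 3771.2 AU.

3771 AU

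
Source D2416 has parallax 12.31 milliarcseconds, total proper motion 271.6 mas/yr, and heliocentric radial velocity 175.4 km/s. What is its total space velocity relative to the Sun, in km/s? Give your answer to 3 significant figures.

204 km/s

d = 1/p = 1/0.01231″ = 81.235 pc.
μ = 271.6 mas/yr = 0.2716 ″/yr.
v_t = 4.740 μ d = 4.740 × 0.2716 × 81.235 = 104.58 km/s.
v = √(v_r² + v_t²) = √(175.4² + 104.58²) = √41702.1 = 204.21 km/s.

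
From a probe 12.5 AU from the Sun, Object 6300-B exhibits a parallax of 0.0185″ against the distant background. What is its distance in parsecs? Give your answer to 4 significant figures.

With baseline B (in AU) and parallax p (in arcsec), d = B/p parsecs.
d = 12.5 / 0.0185 = 675.68 pc.

675.7 pc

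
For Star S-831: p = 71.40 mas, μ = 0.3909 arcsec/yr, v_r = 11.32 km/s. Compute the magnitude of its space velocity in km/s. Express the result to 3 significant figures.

28.3 km/s

d = 1/p = 1/0.07140″ = 14.006 pc.
v_t = 4.740 μ d = 4.740 × 0.3909 × 14.006 = 25.951 km/s.
v = √(v_r² + v_t²) = √(11.32² + 25.951²) = √801.597 = 28.312 km/s.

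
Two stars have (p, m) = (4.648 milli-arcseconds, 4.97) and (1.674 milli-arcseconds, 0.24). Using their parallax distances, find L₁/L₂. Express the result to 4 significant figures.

d₁ = 1/p₁ = 1/0.004648″ = 215.15 pc; d₂ = 1/p₂ = 1/0.001674″ = 597.37 pc.
M₁ = m₁ − 5 log₁₀ d₁ + 5 = 4.97 − 11.6637 + 5 = -1.6937.
M₂ = 0.24 − 13.8812 + 5 = -8.6412.
L₁/L₂ = 10^(0.4(M₂ − M₁)) = 10^(0.4 × (-6.9475)) = 10^(-2.77900) = 0.0016634.

L₁/L₂ = 0.001663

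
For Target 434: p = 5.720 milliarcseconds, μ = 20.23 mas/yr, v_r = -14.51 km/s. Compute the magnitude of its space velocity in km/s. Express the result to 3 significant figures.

d = 1/p = 1/0.005720″ = 174.83 pc.
μ = 20.23 mas/yr = 0.02023 ″/yr.
v_t = 4.740 μ d = 4.740 × 0.02023 × 174.83 = 16.764 km/s.
v = √(v_r² + v_t²) = √((-14.51)² + 16.764²) = √491.572 = 22.171 km/s.

22.2 km/s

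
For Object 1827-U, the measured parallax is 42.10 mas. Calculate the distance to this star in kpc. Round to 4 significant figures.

p = 42.10 mas = 0.04210 arcsec.
d = 1/p = 1/0.04210 = 23.753 pc.
= 0.023753 kpc.

0.02375 kpc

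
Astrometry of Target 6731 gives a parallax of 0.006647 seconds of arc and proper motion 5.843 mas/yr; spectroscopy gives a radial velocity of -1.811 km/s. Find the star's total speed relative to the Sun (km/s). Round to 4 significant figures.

4.543 km/s

d = 1/p = 1/0.006647″ = 150.44 pc.
μ = 5.843 mas/yr = 0.005843 ″/yr.
v_t = 4.740 μ d = 4.740 × 0.005843 × 150.44 = 4.1666 km/s.
v = √(v_r² + v_t²) = √((-1.811)² + 4.1666²) = √20.6403 = 4.5432 km/s.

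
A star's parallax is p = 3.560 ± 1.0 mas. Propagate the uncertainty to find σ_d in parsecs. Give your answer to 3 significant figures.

78.9 pc

d = 1/p, so σ_d = σ_p / p².
σ_d = 0.00100 / (0.003560)² = 0.00100 / 0.000012674 = 78.902 pc.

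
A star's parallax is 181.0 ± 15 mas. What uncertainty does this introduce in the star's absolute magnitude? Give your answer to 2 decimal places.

σ_M = 0.18 mag

M = m − 5 log₁₀ d + 5 = m + 5 log₁₀ p + 5, so ∂M/∂p = 5/(p ln 10).
σ_M = (5/ln 10) · (σ_p/p) = 2.1715 × 15/181.0 = 2.1715 × 0.082873 = 0.17996.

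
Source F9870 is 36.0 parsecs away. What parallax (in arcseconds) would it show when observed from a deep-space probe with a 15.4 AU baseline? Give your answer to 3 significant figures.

p (arcsec) = B (AU) / d (pc).
p = 15.4 / 36.0 = 0.42778 arcsec.

0.428 arcsec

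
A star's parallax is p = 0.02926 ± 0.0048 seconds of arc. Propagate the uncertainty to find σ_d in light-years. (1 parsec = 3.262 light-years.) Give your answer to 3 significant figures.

18.3 ly

d = 1/p, so σ_d = σ_p / p².
σ_d = 0.00480 / (0.02926)² = 0.00480 / 0.00085615 = 5.6065 pc = 5.6065 × 3.262 ly = 18.288 ly.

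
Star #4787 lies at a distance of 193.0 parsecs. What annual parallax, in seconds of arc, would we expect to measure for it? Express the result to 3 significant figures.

p = 1/d = 1/193 = 0.0051813 arcsec.

0.00518 arcsec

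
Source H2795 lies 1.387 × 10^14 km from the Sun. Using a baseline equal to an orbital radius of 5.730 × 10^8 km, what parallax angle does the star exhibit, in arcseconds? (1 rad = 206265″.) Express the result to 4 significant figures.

0.8521 arcsec

θ ≈ B/d = (5.730 × 10^8) / (1.387 × 10^14) = 4.1312 × 10^-6 rad.
In arcseconds: 4.1312 × 10^-6 × 206265 = 0.85212″.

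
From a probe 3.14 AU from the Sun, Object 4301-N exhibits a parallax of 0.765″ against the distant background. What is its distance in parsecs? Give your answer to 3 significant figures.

With baseline B (in AU) and parallax p (in arcsec), d = B/p parsecs.
d = 3.14 / 0.765 = 4.1046 pc.

4.10 pc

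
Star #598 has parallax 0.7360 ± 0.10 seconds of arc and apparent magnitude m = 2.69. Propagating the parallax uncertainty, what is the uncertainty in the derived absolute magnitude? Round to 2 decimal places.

M = m − 5 log₁₀ d + 5 = m + 5 log₁₀ p + 5, so ∂M/∂p = 5/(p ln 10).
σ_M = (5/ln 10) · (σ_p/p) = 2.1715 × 0.10/0.7360 = 2.1715 × 0.13587 = 0.29504.

σ_M = 0.30 mag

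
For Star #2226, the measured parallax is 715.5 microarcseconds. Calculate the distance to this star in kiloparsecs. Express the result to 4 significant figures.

p = 715.5 microarcseconds = 0.0007155 arcsec.
d = 1/p = 1/0.0007155 = 1397.6 pc.
= 1.3976 kpc.

1.398 kpc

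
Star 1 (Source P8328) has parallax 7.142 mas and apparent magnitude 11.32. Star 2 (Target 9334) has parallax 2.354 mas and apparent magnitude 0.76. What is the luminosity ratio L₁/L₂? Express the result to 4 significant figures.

d₁ = 1/p₁ = 1/0.007142″ = 140.02 pc; d₂ = 1/p₂ = 1/0.002354″ = 424.81 pc.
M₁ = m₁ − 5 log₁₀ d₁ + 5 = 11.32 − 10.7310 + 5 = 5.5890.
M₂ = 0.76 − 13.1410 + 5 = -7.3810.
L₁/L₂ = 10^(0.4(M₂ − M₁)) = 10^(0.4 × (-12.9700)) = 10^(-5.18800) = 0.0000064863.

L₁/L₂ = 6.486 × 10^-6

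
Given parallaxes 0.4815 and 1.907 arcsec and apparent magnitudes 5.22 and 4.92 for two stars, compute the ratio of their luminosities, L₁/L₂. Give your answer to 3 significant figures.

d₁ = 1/p₁ = 1/0.4815″ = 2.0768 pc; d₂ = 1/p₂ = 1/1.907″ = 0.52438 pc.
M₁ = m₁ − 5 log₁₀ d₁ + 5 = 5.22 − 1.5870 + 5 = 8.6330.
M₂ = 4.92 − (-1.4018) + 5 = 11.3218.
L₁/L₂ = 10^(0.4(M₂ − M₁)) = 10^(0.4 × 2.6888) = 10^1.07552 = 11.899.

L₁/L₂ = 11.9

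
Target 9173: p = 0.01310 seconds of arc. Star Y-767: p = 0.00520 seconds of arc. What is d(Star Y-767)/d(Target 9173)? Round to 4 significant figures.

Since d = 1/p, d_B/d_A = p_A/p_B.
= 0.01310 / 0.00520 = 2.5192.

2.519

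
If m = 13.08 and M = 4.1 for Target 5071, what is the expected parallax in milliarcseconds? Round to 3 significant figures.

1.60 mas

m − M = 13.08 − 4.1 = 8.98.
d = 10^((m−M)/5 + 1) = 10^2.796 = 625.17 pc.
p = 1/d = 1/625.17 = 0.0015996 arcsec = 1.5996 mas.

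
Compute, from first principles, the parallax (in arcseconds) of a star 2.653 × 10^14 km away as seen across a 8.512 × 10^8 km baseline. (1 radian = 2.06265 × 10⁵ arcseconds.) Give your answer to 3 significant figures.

θ ≈ B/d = (8.512 × 10^8) / (2.653 × 10^14) = 3.2084 × 10^-6 rad.
In arcseconds: 3.2084 × 10^-6 × 206265 = 0.66178″.

0.662 arcsec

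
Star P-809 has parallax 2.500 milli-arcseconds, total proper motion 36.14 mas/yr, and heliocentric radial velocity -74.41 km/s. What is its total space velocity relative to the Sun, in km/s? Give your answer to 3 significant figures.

d = 1/p = 1/0.002500″ = 400 pc.
μ = 36.14 mas/yr = 0.03614 ″/yr.
v_t = 4.740 μ d = 4.740 × 0.03614 × 400 = 68.521 km/s.
v = √(v_r² + v_t²) = √((-74.41)² + 68.521²) = √10232 = 101.15 km/s.

101 km/s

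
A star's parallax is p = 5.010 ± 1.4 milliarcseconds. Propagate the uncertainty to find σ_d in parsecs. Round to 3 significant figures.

55.8 pc

d = 1/p, so σ_d = σ_p / p².
σ_d = 0.00140 / (0.005010)² = 0.00140 / 0.0000251 = 55.777 pc.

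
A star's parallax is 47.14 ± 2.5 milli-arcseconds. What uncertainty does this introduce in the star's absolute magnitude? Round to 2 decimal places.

σ_M = 0.12 mag

M = m − 5 log₁₀ d + 5 = m + 5 log₁₀ p + 5, so ∂M/∂p = 5/(p ln 10).
σ_M = (5/ln 10) · (σ_p/p) = 2.1715 × 2.5/47.14 = 2.1715 × 0.053034 = 0.11516.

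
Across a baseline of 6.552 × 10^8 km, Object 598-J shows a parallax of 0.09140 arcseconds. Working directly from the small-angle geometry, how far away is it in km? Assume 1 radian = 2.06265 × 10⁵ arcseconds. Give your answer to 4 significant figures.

θ = 0.09140″ = 0.09140/206265 = 4.4312 × 10^-7 rad.
d = B/θ = (6.552 × 10^8) / (4.4312 × 10^-7) = 1.4786 × 10^15 km.

1.479 × 10^15 km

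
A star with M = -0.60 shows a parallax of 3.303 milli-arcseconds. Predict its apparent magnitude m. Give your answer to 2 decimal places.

d = 1/p = 1/0.003303″ = 302.76 pc.
m − M = 5 log₁₀ d − 5 = 5 log₁₀(302.76) − 5 = 12.4055 − 5 = 7.4055.
m = M + (m − M) = -0.60 + 7.4055 = 6.81.

m = 6.81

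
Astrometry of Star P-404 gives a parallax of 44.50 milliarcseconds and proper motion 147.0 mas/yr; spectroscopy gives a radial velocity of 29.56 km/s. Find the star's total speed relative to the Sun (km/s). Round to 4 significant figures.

d = 1/p = 1/0.04450″ = 22.472 pc.
μ = 147.0 mas/yr = 0.1470 ″/yr.
v_t = 4.740 μ d = 4.740 × 0.1470 × 22.472 = 15.658 km/s.
v = √(v_r² + v_t²) = √(29.56² + 15.658²) = √1118.97 = 33.451 km/s.

33.45 km/s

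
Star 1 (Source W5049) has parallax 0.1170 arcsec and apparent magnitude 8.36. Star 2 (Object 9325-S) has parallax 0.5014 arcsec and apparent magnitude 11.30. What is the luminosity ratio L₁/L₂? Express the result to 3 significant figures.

L₁/L₂ = 275

d₁ = 1/p₁ = 1/0.1170″ = 8.547 pc; d₂ = 1/p₂ = 1/0.5014″ = 1.9944 pc.
M₁ = m₁ − 5 log₁₀ d₁ + 5 = 8.36 − 4.6591 + 5 = 8.7009.
M₂ = 11.30 − 1.4991 + 5 = 14.8009.
L₁/L₂ = 10^(0.4(M₂ − M₁)) = 10^(0.4 × 6.1000) = 10^2.44000 = 275.42.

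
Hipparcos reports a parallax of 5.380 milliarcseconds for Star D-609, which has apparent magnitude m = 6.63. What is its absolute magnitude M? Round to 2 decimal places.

M = 0.28

d = 1/p = 1/0.005380″ = 185.87 pc.
m − M = 5 log₁₀(185.87) − 5 = 11.3460 − 5 = 6.3460.
M = m − (m − M) = 6.63 − 6.3460 = 0.28.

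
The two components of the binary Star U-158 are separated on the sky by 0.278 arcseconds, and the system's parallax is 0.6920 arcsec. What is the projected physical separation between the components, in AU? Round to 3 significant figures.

0.402 AU

d = 1/p = 1/0.6920″ = 1.4451 pc.
At distance d (pc), an angle of θ arcsec spans θ·d AU: s = 0.278 × 1.4451 = 0.40174 AU.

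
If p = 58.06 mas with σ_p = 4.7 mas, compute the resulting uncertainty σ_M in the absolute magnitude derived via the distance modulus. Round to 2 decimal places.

M = m − 5 log₁₀ d + 5 = m + 5 log₁₀ p + 5, so ∂M/∂p = 5/(p ln 10).
σ_M = (5/ln 10) · (σ_p/p) = 2.1715 × 4.7/58.06 = 2.1715 × 0.080951 = 0.17579.

σ_M = 0.18 mag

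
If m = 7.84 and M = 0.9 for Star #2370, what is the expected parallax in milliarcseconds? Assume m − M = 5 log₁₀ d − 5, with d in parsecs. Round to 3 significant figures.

m − M = 7.84 − 0.9 = 6.94.
d = 10^((m−M)/5 + 1) = 10^2.388 = 244.34 pc.
p = 1/d = 1/244.34 = 0.0040927 arcsec = 4.0927 mas.

4.09 mas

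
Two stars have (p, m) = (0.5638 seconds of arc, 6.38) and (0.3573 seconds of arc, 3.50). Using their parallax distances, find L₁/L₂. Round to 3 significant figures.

d₁ = 1/p₁ = 1/0.5638″ = 1.7737 pc; d₂ = 1/p₂ = 1/0.3573″ = 2.7988 pc.
M₁ = m₁ − 5 log₁₀ d₁ + 5 = 6.38 − 1.2444 + 5 = 10.1356.
M₂ = 3.50 − 2.2349 + 5 = 6.2651.
L₁/L₂ = 10^(0.4(M₂ − M₁)) = 10^(0.4 × (-3.8705)) = 10^(-1.54820) = 0.028301.

L₁/L₂ = 0.0283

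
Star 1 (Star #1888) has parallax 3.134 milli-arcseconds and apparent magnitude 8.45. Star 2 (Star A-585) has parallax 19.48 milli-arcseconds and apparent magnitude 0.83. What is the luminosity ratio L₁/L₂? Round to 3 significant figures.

L₁/L₂ = 0.0346

d₁ = 1/p₁ = 1/0.003134″ = 319.08 pc; d₂ = 1/p₂ = 1/0.01948″ = 51.335 pc.
M₁ = m₁ − 5 log₁₀ d₁ + 5 = 8.45 − 12.5195 + 5 = 0.9305.
M₂ = 0.83 − 8.5521 + 5 = -2.7221.
L₁/L₂ = 10^(0.4(M₂ − M₁)) = 10^(0.4 × (-3.6526)) = 10^(-1.46104) = 0.034591.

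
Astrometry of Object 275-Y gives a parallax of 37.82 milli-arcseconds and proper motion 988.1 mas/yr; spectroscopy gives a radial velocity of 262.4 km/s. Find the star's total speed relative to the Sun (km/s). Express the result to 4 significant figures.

290.2 km/s

d = 1/p = 1/0.03782″ = 26.441 pc.
μ = 988.1 mas/yr = 0.9881 ″/yr.
v_t = 4.740 μ d = 4.740 × 0.9881 × 26.441 = 123.84 km/s.
v = √(v_r² + v_t²) = √(262.4² + 123.84²) = √84190.1 = 290.16 km/s.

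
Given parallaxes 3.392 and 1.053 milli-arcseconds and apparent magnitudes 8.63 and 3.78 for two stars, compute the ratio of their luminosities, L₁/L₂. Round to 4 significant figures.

d₁ = 1/p₁ = 1/0.003392″ = 294.81 pc; d₂ = 1/p₂ = 1/0.001053″ = 949.67 pc.
M₁ = m₁ − 5 log₁₀ d₁ + 5 = 8.63 − 12.3477 + 5 = 1.2823.
M₂ = 3.78 − 14.8879 + 5 = -6.1079.
L₁/L₂ = 10^(0.4(M₂ − M₁)) = 10^(0.4 × (-7.3902)) = 10^(-2.95608) = 0.0011064.

L₁/L₂ = 0.001106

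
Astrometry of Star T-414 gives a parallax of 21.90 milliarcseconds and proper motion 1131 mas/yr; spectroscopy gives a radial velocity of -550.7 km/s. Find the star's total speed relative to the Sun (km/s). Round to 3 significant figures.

603 km/s

d = 1/p = 1/0.02190″ = 45.662 pc.
μ = 1131 mas/yr = 1.131 ″/yr.
v_t = 4.740 μ d = 4.740 × 1.131 × 45.662 = 244.79 km/s.
v = √(v_r² + v_t²) = √((-550.7)² + 244.79²) = √363193 = 602.65 km/s.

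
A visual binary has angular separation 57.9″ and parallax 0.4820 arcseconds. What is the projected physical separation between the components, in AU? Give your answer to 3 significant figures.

d = 1/p = 1/0.4820″ = 2.0747 pc.
At distance d (pc), an angle of θ arcsec spans θ·d AU: s = 57.9 × 2.0747 = 120.13 AU.

120 AU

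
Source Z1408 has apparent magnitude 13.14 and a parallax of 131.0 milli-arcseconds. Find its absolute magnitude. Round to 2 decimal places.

M = 13.73

d = 1/p = 1/0.1310″ = 7.6336 pc.
m − M = 5 log₁₀(7.6336) − 5 = 4.4136 − 5 = -0.5864.
M = m − (m − M) = 13.14 − (-0.5864) = 13.73.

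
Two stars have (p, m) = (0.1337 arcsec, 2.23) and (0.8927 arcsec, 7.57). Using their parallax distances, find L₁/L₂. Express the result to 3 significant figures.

d₁ = 1/p₁ = 1/0.1337″ = 7.4794 pc; d₂ = 1/p₂ = 1/0.8927″ = 1.1202 pc.
M₁ = m₁ − 5 log₁₀ d₁ + 5 = 2.23 − 4.3693 + 5 = 2.8607.
M₂ = 7.57 − 0.2465 + 5 = 12.3235.
L₁/L₂ = 10^(0.4(M₂ − M₁)) = 10^(0.4 × 9.4628) = 10^3.78512 = 6097.1.

L₁/L₂ = 6100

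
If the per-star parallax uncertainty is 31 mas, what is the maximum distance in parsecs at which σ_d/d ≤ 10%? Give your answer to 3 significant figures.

σ_d/d = σ_p/p, so the condition is σ_p/p ≤ 0.10, i.e. p ≥ σ_p/0.10.
p_min = 31/0.10 = 310 mas = 0.31 arcsec.
d_max = 1/p_min = 1/0.31 = 3.2258 pc.

3.23 pc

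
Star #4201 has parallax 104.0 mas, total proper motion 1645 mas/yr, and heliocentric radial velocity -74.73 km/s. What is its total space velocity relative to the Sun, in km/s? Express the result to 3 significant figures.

106 km/s

d = 1/p = 1/0.1040″ = 9.6154 pc.
μ = 1645 mas/yr = 1.645 ″/yr.
v_t = 4.740 μ d = 4.740 × 1.645 × 9.6154 = 74.974 km/s.
v = √(v_r² + v_t²) = √((-74.73)² + 74.974²) = √11205.7 = 105.86 km/s.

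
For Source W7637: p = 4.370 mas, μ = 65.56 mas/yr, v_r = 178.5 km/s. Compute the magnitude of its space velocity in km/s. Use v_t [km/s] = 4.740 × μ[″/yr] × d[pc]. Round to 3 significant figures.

192 km/s

d = 1/p = 1/0.004370″ = 228.83 pc.
μ = 65.56 mas/yr = 0.06556 ″/yr.
v_t = 4.740 μ d = 4.740 × 0.06556 × 228.83 = 71.11 km/s.
v = √(v_r² + v_t²) = √(178.5² + 71.11²) = √36918.9 = 192.14 km/s.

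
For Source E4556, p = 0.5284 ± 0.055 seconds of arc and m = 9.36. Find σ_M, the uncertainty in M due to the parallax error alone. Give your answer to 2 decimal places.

M = m − 5 log₁₀ d + 5 = m + 5 log₁₀ p + 5, so ∂M/∂p = 5/(p ln 10).
σ_M = (5/ln 10) · (σ_p/p) = 2.1715 × 0.055/0.5284 = 2.1715 × 0.10409 = 0.22603.

σ_M = 0.23 mag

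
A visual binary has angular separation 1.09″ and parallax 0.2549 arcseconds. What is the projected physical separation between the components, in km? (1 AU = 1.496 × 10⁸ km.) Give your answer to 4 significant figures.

6.397 × 10^8 km

d = 1/p = 1/0.2549″ = 3.9231 pc.
At distance d (pc), an angle of θ arcsec spans θ·d AU: s = 1.09 × 3.9231 = 4.2762 AU.
= 4.2762 × 1.496 × 10⁸ km = 6.3972 × 10^8 km.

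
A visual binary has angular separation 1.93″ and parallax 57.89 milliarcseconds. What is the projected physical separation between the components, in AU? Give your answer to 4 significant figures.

d = 1/p = 1/0.05789″ = 17.274 pc.
At distance d (pc), an angle of θ arcsec spans θ·d AU: s = 1.93 × 17.274 = 33.339 AU.

33.34 AU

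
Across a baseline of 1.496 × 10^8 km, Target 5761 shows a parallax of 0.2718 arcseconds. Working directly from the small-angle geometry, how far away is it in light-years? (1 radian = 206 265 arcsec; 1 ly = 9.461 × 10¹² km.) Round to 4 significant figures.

θ = 0.2718″ = 0.2718/206265 = 1.3177 × 10^-6 rad.
d = B/θ = (1.496 × 10^8) / (1.3177 × 10^-6) = 1.1353 × 10^14 km = (1.1353 × 10^14) / (9.461 × 10^12) ly = 12 ly.

12.00 ly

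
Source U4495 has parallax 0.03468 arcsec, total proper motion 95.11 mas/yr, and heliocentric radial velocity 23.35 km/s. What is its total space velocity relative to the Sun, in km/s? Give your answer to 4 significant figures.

26.72 km/s

d = 1/p = 1/0.03468″ = 28.835 pc.
μ = 95.11 mas/yr = 0.09511 ″/yr.
v_t = 4.740 μ d = 4.740 × 0.09511 × 28.835 = 12.999 km/s.
v = √(v_r² + v_t²) = √(23.35² + 12.999²) = √714.197 = 26.724 km/s.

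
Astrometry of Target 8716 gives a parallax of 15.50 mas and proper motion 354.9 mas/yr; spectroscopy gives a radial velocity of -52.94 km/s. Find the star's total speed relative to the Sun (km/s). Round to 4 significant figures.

d = 1/p = 1/0.01550″ = 64.516 pc.
μ = 354.9 mas/yr = 0.3549 ″/yr.
v_t = 4.740 μ d = 4.740 × 0.3549 × 64.516 = 108.53 km/s.
v = √(v_r² + v_t²) = √((-52.94)² + 108.53²) = √14581.4 = 120.75 km/s.

120.8 km/s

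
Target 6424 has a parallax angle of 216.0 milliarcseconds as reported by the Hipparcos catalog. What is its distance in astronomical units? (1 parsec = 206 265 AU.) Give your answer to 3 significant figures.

955000 AU

p = 216.0 milliarcseconds = 0.2160 arcsec.
d = 1/p = 1/0.2160 = 4.6296 pc.
In AU: 4.6296 × 206265 = 9.5492 × 10^5 AU.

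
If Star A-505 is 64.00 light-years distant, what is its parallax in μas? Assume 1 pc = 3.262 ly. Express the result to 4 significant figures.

50970 μas

d = 64.00 ly ÷ 3.262 = 19.62 pc.
p = 1/d = 1/19.62 = 0.050968 arcsec.
= 0.050968 × 10⁶ = 50968 μas.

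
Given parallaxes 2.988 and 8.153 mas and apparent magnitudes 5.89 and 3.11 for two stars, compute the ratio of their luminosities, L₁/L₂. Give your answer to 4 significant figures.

L₁/L₂ = 0.5753

d₁ = 1/p₁ = 1/0.002988″ = 334.67 pc; d₂ = 1/p₂ = 1/0.008153″ = 122.65 pc.
M₁ = m₁ − 5 log₁₀ d₁ + 5 = 5.89 − 12.6231 + 5 = -1.7331.
M₂ = 3.11 − 10.4433 + 5 = -2.3333.
L₁/L₂ = 10^(0.4(M₂ − M₁)) = 10^(0.4 × (-0.6002)) = 10^(-0.24008) = 0.57533.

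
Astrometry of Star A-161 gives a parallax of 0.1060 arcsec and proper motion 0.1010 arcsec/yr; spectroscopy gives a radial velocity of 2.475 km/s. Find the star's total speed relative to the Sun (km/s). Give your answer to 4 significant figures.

d = 1/p = 1/0.1060″ = 9.434 pc.
v_t = 4.740 μ d = 4.740 × 0.1010 × 9.434 = 4.5164 km/s.
v = √(v_r² + v_t²) = √(2.475² + 4.5164²) = √26.5235 = 5.1501 km/s.

5.150 km/s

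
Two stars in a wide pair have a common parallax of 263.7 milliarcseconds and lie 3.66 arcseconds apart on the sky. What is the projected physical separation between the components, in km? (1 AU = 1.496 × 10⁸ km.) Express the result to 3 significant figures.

2.08 × 10^9 km

d = 1/p = 1/0.2637″ = 3.7922 pc.
At distance d (pc), an angle of θ arcsec spans θ·d AU: s = 3.66 × 3.7922 = 13.879 AU.
= 13.879 × 1.496 × 10⁸ km = 2.0763 × 10^9 km.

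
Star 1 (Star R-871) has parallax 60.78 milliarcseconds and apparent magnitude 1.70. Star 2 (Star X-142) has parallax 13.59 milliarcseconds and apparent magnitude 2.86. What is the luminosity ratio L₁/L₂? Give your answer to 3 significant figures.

d₁ = 1/p₁ = 1/0.06078″ = 16.453 pc; d₂ = 1/p₂ = 1/0.01359″ = 73.584 pc.
M₁ = m₁ − 5 log₁₀ d₁ + 5 = 1.70 − 6.0812 + 5 = 0.6188.
M₂ = 2.86 − 9.3339 + 5 = -1.4739.
L₁/L₂ = 10^(0.4(M₂ − M₁)) = 10^(0.4 × (-2.0927)) = 10^(-0.83708) = 0.14552.

L₁/L₂ = 0.146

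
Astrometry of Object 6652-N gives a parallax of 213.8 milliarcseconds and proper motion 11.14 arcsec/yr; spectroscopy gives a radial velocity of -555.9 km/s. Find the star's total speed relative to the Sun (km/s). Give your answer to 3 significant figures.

d = 1/p = 1/0.2138″ = 4.6773 pc.
v_t = 4.740 μ d = 4.740 × 11.14 × 4.6773 = 246.98 km/s.
v = √(v_r² + v_t²) = √((-555.9)² + 246.98²) = √370024 = 608.3 km/s.

608 km/s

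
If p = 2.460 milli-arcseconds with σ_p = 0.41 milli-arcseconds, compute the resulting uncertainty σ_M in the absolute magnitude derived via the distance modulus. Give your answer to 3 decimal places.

σ_M = 0.362 mag

M = m − 5 log₁₀ d + 5 = m + 5 log₁₀ p + 5, so ∂M/∂p = 5/(p ln 10).
σ_M = (5/ln 10) · (σ_p/p) = 2.1715 × 0.41/2.460 = 2.1715 × 0.16667 = 0.36192.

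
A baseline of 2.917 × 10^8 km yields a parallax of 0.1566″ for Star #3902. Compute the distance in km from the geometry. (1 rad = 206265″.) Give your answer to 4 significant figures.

θ = 0.1566″ = 0.1566/206265 = 7.5922 × 10^-7 rad.
d = B/θ = (2.917 × 10^8) / (7.5922 × 10^-7) = 3.8421 × 10^14 km.

3.842 × 10^14 km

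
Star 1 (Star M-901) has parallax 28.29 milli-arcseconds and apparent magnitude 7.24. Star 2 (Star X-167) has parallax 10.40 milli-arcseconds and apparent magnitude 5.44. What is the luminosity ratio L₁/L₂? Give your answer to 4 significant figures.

d₁ = 1/p₁ = 1/0.02829″ = 35.348 pc; d₂ = 1/p₂ = 1/0.01040″ = 96.154 pc.
M₁ = m₁ − 5 log₁₀ d₁ + 5 = 7.24 − 7.7418 + 5 = 4.4982.
M₂ = 5.44 − 9.9148 + 5 = 0.5252.
L₁/L₂ = 10^(0.4(M₂ − M₁)) = 10^(0.4 × (-3.9730)) = 10^(-1.58920) = 0.025751.

L₁/L₂ = 0.02575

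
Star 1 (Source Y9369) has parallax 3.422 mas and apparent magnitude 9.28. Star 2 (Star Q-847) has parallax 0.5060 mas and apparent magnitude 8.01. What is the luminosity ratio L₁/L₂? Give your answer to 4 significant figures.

L₁/L₂ = 0.006788

d₁ = 1/p₁ = 1/0.003422″ = 292.23 pc; d₂ = 1/p₂ = 1/0.0005060″ = 1976.3 pc.
M₁ = m₁ − 5 log₁₀ d₁ + 5 = 9.28 − 12.3286 + 5 = 1.9514.
M₂ = 8.01 − 16.4793 + 5 = -3.4693.
L₁/L₂ = 10^(0.4(M₂ − M₁)) = 10^(0.4 × (-5.4207)) = 10^(-2.16828) = 0.0067877.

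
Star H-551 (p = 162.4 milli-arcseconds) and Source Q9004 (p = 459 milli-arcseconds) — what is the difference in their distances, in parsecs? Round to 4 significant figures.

3.979 pc

d_A = 1/0.1624″ = 6.1576 pc; d_B = 1/0.4590″ = 2.1786 pc.
|d_B − d_A| = |2.1786 − 6.1576| = 3.979 pc.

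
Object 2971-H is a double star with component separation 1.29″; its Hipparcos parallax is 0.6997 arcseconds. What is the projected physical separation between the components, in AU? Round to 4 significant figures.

d = 1/p = 1/0.6997″ = 1.4292 pc.
At distance d (pc), an angle of θ arcsec spans θ·d AU: s = 1.29 × 1.4292 = 1.8437 AU.

1.844 AU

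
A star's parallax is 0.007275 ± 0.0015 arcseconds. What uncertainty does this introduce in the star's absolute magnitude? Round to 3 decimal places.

σ_M = 0.448 mag

M = m − 5 log₁₀ d + 5 = m + 5 log₁₀ p + 5, so ∂M/∂p = 5/(p ln 10).
σ_M = (5/ln 10) · (σ_p/p) = 2.1715 × 0.0015/0.007275 = 2.1715 × 0.20619 = 0.44774.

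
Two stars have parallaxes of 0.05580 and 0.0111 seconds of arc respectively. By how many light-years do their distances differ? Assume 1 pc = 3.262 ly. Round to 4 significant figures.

235.4 ly

d_A = 1/0.05580″ = 17.921 pc; d_B = 1/0.01110″ = 90.09 pc.
|d_B − d_A| = |90.09 − 17.921| = 72.169 pc = 72.169 × 3.262 ly = 235.42 ly.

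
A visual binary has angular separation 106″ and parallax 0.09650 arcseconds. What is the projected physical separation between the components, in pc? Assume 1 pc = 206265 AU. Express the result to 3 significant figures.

d = 1/p = 1/0.09650″ = 10.363 pc.
At distance d (pc), an angle of θ arcsec spans θ·d AU: s = 106 × 10.363 = 1098.5 AU.
= 1098.5 / 206265 = 0.0053257 pc.

0.00533 pc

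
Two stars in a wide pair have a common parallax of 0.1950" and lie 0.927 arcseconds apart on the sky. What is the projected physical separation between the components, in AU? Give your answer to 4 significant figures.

4.754 AU

d = 1/p = 1/0.1950″ = 5.1282 pc.
At distance d (pc), an angle of θ arcsec spans θ·d AU: s = 0.927 × 5.1282 = 4.7538 AU.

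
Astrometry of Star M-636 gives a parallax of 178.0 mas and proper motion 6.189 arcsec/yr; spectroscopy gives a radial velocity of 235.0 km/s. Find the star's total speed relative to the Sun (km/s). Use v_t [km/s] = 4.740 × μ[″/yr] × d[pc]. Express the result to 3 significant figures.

d = 1/p = 1/0.1780″ = 5.618 pc.
v_t = 4.740 μ d = 4.740 × 6.189 × 5.618 = 164.81 km/s.
v = √(v_r² + v_t²) = √(235.0² + 164.81²) = √82387.3 = 287.03 km/s.

287 km/s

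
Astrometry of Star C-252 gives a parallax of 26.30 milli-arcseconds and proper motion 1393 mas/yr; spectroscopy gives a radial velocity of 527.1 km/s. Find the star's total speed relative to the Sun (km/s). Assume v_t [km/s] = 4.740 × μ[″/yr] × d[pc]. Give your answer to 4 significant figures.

583.8 km/s

d = 1/p = 1/0.02630″ = 38.023 pc.
μ = 1393 mas/yr = 1.393 ″/yr.
v_t = 4.740 μ d = 4.740 × 1.393 × 38.023 = 251.06 km/s.
v = √(v_r² + v_t²) = √(527.1² + 251.06²) = √340866 = 583.84 km/s.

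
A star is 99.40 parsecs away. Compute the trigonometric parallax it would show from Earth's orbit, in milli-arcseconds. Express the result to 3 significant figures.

10.1 mas

p = 1/d = 1/99.4 = 0.01006 arcsec.
= 0.01006 × 1000 = 10.06 mas.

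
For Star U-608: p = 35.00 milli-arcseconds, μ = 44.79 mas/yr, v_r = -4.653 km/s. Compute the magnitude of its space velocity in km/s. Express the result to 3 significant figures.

d = 1/p = 1/0.03500″ = 28.571 pc.
μ = 44.79 mas/yr = 0.04479 ″/yr.
v_t = 4.740 μ d = 4.740 × 0.04479 × 28.571 = 6.0658 km/s.
v = √(v_r² + v_t²) = √((-4.653)² + 6.0658²) = √58.4443 = 7.6449 km/s.

7.64 km/s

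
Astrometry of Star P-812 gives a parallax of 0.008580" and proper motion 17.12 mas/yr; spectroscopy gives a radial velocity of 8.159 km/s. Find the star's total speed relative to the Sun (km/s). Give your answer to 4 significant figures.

12.49 km/s

d = 1/p = 1/0.008580″ = 116.55 pc.
μ = 17.12 mas/yr = 0.01712 ″/yr.
v_t = 4.740 μ d = 4.740 × 0.01712 × 116.55 = 9.4579 km/s.
v = √(v_r² + v_t²) = √(8.159² + 9.4579²) = √156.021 = 12.491 km/s.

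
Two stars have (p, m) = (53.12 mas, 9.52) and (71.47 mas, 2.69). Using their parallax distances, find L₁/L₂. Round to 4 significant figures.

L₁/L₂ = 0.003355

d₁ = 1/p₁ = 1/0.05312″ = 18.825 pc; d₂ = 1/p₂ = 1/0.07147″ = 13.992 pc.
M₁ = m₁ − 5 log₁₀ d₁ + 5 = 9.52 − 6.3737 + 5 = 8.1463.
M₂ = 2.69 − 5.7294 + 5 = 1.9606.
L₁/L₂ = 10^(0.4(M₂ − M₁)) = 10^(0.4 × (-6.1857)) = 10^(-2.47428) = 0.0033552.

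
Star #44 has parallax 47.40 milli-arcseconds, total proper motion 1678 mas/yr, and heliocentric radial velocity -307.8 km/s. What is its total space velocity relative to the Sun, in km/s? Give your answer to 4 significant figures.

d = 1/p = 1/0.04740″ = 21.097 pc.
μ = 1678 mas/yr = 1.678 ″/yr.
v_t = 4.740 μ d = 4.740 × 1.678 × 21.097 = 167.8 km/s.
v = √(v_r² + v_t²) = √((-307.8)² + 167.8²) = √122898 = 350.57 km/s.

350.6 km/s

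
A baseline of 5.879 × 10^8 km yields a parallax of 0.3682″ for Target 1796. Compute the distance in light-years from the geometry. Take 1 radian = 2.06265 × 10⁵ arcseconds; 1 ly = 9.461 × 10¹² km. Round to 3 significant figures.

θ = 0.3682″ = 0.3682/206265 = 1.7851 × 10^-6 rad.
d = B/θ = (5.879 × 10^8) / (1.7851 × 10^-6) = 3.2934 × 10^14 km = (3.2934 × 10^14) / (9.461 × 10^12) ly = 34.81 ly.

34.8 ly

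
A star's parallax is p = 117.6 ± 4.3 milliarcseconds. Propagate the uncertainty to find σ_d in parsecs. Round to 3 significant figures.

0.311 pc

d = 1/p, so σ_d = σ_p / p².
σ_d = 0.00430 / (0.1176)² = 0.00430 / 0.01383 = 0.31092 pc.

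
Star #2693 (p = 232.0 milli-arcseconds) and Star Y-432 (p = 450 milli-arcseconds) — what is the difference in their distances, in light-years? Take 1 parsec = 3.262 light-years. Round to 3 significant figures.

6.81 ly

d_A = 1/0.2320″ = 4.3103 pc; d_B = 1/0.4500″ = 2.2222 pc.
|d_B − d_A| = |2.2222 − 4.3103| = 2.0881 pc = 2.0881 × 3.262 ly = 6.8114 ly.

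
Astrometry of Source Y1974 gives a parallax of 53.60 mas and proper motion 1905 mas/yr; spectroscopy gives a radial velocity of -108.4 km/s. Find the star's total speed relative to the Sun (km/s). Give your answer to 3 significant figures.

200 km/s

d = 1/p = 1/0.05360″ = 18.657 pc.
μ = 1905 mas/yr = 1.905 ″/yr.
v_t = 4.740 μ d = 4.740 × 1.905 × 18.657 = 168.47 km/s.
v = √(v_r² + v_t²) = √((-108.4)² + 168.47²) = √40132.7 = 200.33 km/s.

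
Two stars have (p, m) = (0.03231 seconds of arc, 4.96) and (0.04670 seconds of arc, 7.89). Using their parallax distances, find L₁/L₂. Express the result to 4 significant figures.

L₁/L₂ = 31.04

d₁ = 1/p₁ = 1/0.03231″ = 30.95 pc; d₂ = 1/p₂ = 1/0.04670″ = 21.413 pc.
M₁ = m₁ − 5 log₁₀ d₁ + 5 = 4.96 − 7.4533 + 5 = 2.5067.
M₂ = 7.89 − 6.6534 + 5 = 6.2366.
L₁/L₂ = 10^(0.4(M₂ − M₁)) = 10^(0.4 × 3.7299) = 10^1.49196 = 31.043.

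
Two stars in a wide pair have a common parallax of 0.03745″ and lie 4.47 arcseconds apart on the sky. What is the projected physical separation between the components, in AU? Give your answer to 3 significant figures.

d = 1/p = 1/0.03745″ = 26.702 pc.
At distance d (pc), an angle of θ arcsec spans θ·d AU: s = 4.47 × 26.702 = 119.36 AU.

119 AU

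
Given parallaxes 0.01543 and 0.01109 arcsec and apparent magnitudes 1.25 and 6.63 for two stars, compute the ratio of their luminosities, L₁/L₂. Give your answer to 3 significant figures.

L₁/L₂ = 73.3

d₁ = 1/p₁ = 1/0.01543″ = 64.809 pc; d₂ = 1/p₂ = 1/0.01109″ = 90.171 pc.
M₁ = m₁ − 5 log₁₀ d₁ + 5 = 1.25 − 9.0582 + 5 = -2.8082.
M₂ = 6.63 − 9.7753 + 5 = 1.8547.
L₁/L₂ = 10^(0.4(M₂ − M₁)) = 10^(0.4 × 4.6629) = 10^1.86516 = 73.309.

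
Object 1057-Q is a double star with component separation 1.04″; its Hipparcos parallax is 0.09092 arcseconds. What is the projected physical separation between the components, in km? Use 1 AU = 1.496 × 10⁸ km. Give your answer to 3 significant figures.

1.71 × 10^9 km

d = 1/p = 1/0.09092″ = 10.999 pc.
At distance d (pc), an angle of θ arcsec spans θ·d AU: s = 1.04 × 10.999 = 11.439 AU.
= 11.439 × 1.496 × 10⁸ km = 1.7113 × 10^9 km.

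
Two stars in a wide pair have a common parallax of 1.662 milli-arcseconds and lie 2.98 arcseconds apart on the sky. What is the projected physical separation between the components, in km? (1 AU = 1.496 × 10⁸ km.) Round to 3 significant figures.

d = 1/p = 1/0.001662″ = 601.68 pc.
At distance d (pc), an angle of θ arcsec spans θ·d AU: s = 2.98 × 601.68 = 1793 AU.
= 1793 × 1.496 × 10⁸ km = 2.6823 × 10^11 km.

2.68 × 10^11 km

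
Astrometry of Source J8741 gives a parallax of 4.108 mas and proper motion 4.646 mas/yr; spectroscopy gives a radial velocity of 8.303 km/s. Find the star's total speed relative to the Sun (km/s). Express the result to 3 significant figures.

9.88 km/s

d = 1/p = 1/0.004108″ = 243.43 pc.
μ = 4.646 mas/yr = 0.004646 ″/yr.
v_t = 4.740 μ d = 4.740 × 0.004646 × 243.43 = 5.3608 km/s.
v = √(v_r² + v_t²) = √(8.303² + 5.3608²) = √97.678 = 9.8832 km/s.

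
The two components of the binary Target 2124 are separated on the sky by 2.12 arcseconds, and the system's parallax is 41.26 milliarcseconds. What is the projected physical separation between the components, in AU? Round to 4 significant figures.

51.38 AU

d = 1/p = 1/0.04126″ = 24.237 pc.
At distance d (pc), an angle of θ arcsec spans θ·d AU: s = 2.12 × 24.237 = 51.382 AU.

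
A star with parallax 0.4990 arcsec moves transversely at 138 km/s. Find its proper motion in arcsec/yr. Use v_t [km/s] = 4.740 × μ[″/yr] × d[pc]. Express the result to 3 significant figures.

14.5 arcsec/yr

d = 1/p = 1/0.4990″ = 2.004 pc.
μ = v_t / (4.74 d) = 138 / (4.74 × 2.004) = 138 / 9.499 = 14.528 ″/yr.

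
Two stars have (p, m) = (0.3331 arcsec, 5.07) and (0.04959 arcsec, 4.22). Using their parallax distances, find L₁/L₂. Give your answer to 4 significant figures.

d₁ = 1/p₁ = 1/0.3331″ = 3.0021 pc; d₂ = 1/p₂ = 1/0.04959″ = 20.165 pc.
M₁ = m₁ − 5 log₁₀ d₁ + 5 = 5.07 − 2.3871 + 5 = 7.6829.
M₂ = 4.22 − 6.5230 + 5 = 2.6970.
L₁/L₂ = 10^(0.4(M₂ − M₁)) = 10^(0.4 × (-4.9859)) = 10^(-1.99436) = 0.010131.

L₁/L₂ = 0.01013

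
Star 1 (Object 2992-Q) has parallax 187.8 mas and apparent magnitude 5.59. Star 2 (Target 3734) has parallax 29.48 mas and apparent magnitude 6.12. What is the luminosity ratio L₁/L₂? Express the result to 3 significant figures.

d₁ = 1/p₁ = 1/0.1878″ = 5.3248 pc; d₂ = 1/p₂ = 1/0.02948″ = 33.921 pc.
M₁ = m₁ − 5 log₁₀ d₁ + 5 = 5.59 − 3.6315 + 5 = 6.9585.
M₂ = 6.12 − 7.6523 + 5 = 3.4677.
L₁/L₂ = 10^(0.4(M₂ − M₁)) = 10^(0.4 × (-3.4908)) = 10^(-1.39632) = 0.040149.

L₁/L₂ = 0.0401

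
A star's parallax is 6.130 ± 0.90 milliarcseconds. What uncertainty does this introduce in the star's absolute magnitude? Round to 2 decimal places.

σ_M = 0.32 mag

M = m − 5 log₁₀ d + 5 = m + 5 log₁₀ p + 5, so ∂M/∂p = 5/(p ln 10).
σ_M = (5/ln 10) · (σ_p/p) = 2.1715 × 0.90/6.130 = 2.1715 × 0.14682 = 0.31882.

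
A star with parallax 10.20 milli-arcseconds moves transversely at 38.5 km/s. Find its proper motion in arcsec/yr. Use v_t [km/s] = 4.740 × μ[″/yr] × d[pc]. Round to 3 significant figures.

d = 1/p = 1/0.01020″ = 98.039 pc.
μ = v_t / (4.74 d) = 38.5 / (4.74 × 98.039) = 38.5 / 464.7 = 0.082849 ″/yr.

0.0828 arcsec/yr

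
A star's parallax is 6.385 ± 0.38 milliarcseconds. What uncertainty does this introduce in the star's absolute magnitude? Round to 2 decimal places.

σ_M = 0.13 mag

M = m − 5 log₁₀ d + 5 = m + 5 log₁₀ p + 5, so ∂M/∂p = 5/(p ln 10).
σ_M = (5/ln 10) · (σ_p/p) = 2.1715 × 0.38/6.385 = 2.1715 × 0.059514 = 0.12923.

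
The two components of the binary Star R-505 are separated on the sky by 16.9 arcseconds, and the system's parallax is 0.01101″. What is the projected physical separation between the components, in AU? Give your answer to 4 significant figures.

1535 AU

d = 1/p = 1/0.01101″ = 90.827 pc.
At distance d (pc), an angle of θ arcsec spans θ·d AU: s = 16.9 × 90.827 = 1535 AU.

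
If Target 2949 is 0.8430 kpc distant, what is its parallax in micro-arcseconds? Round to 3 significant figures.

d = 0.8430 kpc = 843 pc.
p = 1/d = 1/843 = 0.0011862 arcsec.
= 0.0011862 × 10⁶ = 1186.2 μas.

1190 μas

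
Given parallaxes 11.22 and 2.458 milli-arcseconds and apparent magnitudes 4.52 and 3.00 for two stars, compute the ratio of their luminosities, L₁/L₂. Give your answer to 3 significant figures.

L₁/L₂ = 0.0118

d₁ = 1/p₁ = 1/0.01122″ = 89.127 pc; d₂ = 1/p₂ = 1/0.002458″ = 406.83 pc.
M₁ = m₁ − 5 log₁₀ d₁ + 5 = 4.52 − 9.7500 + 5 = -0.2300.
M₂ = 3.00 − 13.0471 + 5 = -5.0471.
L₁/L₂ = 10^(0.4(M₂ − M₁)) = 10^(0.4 × (-4.8171)) = 10^(-1.92684) = 0.011835.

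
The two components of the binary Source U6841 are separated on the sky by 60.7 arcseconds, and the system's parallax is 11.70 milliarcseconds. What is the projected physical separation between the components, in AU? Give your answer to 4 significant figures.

d = 1/p = 1/0.01170″ = 85.47 pc.
At distance d (pc), an angle of θ arcsec spans θ·d AU: s = 60.7 × 85.47 = 5188 AU.

5188 AU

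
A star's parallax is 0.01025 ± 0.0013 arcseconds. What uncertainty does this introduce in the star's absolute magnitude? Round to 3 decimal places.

M = m − 5 log₁₀ d + 5 = m + 5 log₁₀ p + 5, so ∂M/∂p = 5/(p ln 10).
σ_M = (5/ln 10) · (σ_p/p) = 2.1715 × 0.0013/0.01025 = 2.1715 × 0.12683 = 0.27541.

σ_M = 0.275 mag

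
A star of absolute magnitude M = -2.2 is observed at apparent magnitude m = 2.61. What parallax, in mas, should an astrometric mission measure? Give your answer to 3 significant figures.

10.9 mas

m − M = 2.61 − (-2.2) = 4.81.
d = 10^((m−M)/5 + 1) = 10^1.962 = 91.622 pc.
p = 1/d = 1/91.622 = 0.010914 arcsec = 10.914 mas.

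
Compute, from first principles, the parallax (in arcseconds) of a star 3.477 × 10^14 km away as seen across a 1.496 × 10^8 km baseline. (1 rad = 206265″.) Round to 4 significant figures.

0.08875 arcsec

θ ≈ B/d = (1.496 × 10^8) / (3.477 × 10^14) = 4.3026 × 10^-7 rad.
In arcseconds: 4.3026 × 10^-7 × 206265 = 0.088748″.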